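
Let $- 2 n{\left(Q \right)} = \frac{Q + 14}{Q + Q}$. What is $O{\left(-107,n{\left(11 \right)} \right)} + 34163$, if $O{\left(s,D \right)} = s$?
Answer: $34056$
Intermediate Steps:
$n{\left(Q \right)} = - \frac{14 + Q}{4 Q}$ ($n{\left(Q \right)} = - \frac{\left(Q + 14\right) \frac{1}{Q + Q}}{2} = - \frac{\left(14 + Q\right) \frac{1}{2 Q}}{2} = - \frac{\frac{1}{2} \frac{1}{Q} \left(14 + Q\right)}{2} = - \frac{14 + Q}{4 Q}$)
$O{\left(-107,n{\left(11 \right)} \right)} + 34163 = -107 + 34163 = 34056$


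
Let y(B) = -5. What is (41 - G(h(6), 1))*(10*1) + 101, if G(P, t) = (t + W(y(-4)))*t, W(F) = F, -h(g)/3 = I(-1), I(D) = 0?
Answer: 551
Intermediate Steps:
h(g) = 0 (h(g) = -3*0 = 0)
G(P, t) = t*(-5 + t) (G(P, t) = (t - 5)*t = (-5 + t)*t = t*(-5 + t))
(41 - G(h(6), 1))*(10*1) + 101 = (41 - (-5 + 1))*(10*1) + 101 = (41 - (-4))*10 + 101 = (41 - 1*(-4))*10 + 101 = (41 + 4)*10 + 101 = 45*10 + 101 = 450 + 101 = 551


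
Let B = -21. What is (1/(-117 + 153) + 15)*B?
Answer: -3787/12 ≈ -315.58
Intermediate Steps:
(1/(-117 + 153) + 15)*B = (1/(-117 + 153) + 15)*(-21) = (1/36 + 15)*(-21) = (541/36)*(-21) = -3787/12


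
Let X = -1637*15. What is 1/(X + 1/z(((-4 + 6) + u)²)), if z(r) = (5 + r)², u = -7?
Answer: -900/22099499 ≈ -4.0725e-5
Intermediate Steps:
X = -24555
1/(X + 1/z(((-4 + 6) + u)²)) = 1/(-24555 + 1/((5 + ((-4 + 6) - 7)²)²)) = 1/(-24555 + 1/((5 + (2 - 7)²)²)) = 1/(-24555 + 1/((5 + (-5)²)²)) = 1/(-24555 + 1/((5 + 25)²)) = 1/(-24555 + 1/(30²)) = 1/(-24555 + 1/900) = 1/(-22099499/900) = -900/22099499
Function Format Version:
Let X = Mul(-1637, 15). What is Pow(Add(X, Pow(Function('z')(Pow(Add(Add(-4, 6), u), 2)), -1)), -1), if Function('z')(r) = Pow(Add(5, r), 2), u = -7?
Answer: Rational(-900, 22099499) ≈ -4.0725e-5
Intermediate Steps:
X = -24555
Pow(Add(X, Pow(Function('z')(Pow(Add(Add(-4, 6), u), 2)), -1)), -1) = Pow(Add(-24555, Pow(Pow(Add(5, Pow(Add(Add(-4, 6), -7), 2)), 2), -1)), -1) = Pow(Add(-24555, Pow(Pow(Add(5, Pow(Add(2, -7), 2)), 2), -1)), -1) = Pow(Add(-24555, Pow(Pow(Add(5, Pow(-5, 2)), 2), -1)), -1) = Pow(Add(-24555, Pow(Pow(Add(5, 25), 2), -1)), -1) = Pow(Add(-24555, Pow(Pow(30, 2), -1)), -1) = Pow(Add(-24555, Pow(900, -1)), -1) = Pow(Add(-24555, Rational(1, 900)), -1) = Pow(Rational(-22099499, 900), -1) = Rational(-900, 22099499)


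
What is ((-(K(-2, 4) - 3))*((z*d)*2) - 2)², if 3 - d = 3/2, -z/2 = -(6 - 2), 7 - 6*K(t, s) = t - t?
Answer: 1764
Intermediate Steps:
K(t, s) = 7/6 (K(t, s) = 7/6 - (t - t)/6 = 7/6 - ⅙*0 = 7/6 + 0 = 7/6)
z = 8 (z = -(-2)*(6 - 2) = -(-2)*4 = -2*(-4) = 8)
d = 3/2 (d = 3 - 3/2 = 3/2 ≈ 1.5000)
((-(K(-2, 4) - 3))*((z*d)*2) - 2)² = ((-(7/6 - 3))*((8*(3/2))*2) - 2)² = ((-1*(-11/6))*(12*2) - 2)² = ((11/6)*24 - 2)² = (44 - 2)² = 42² = 1764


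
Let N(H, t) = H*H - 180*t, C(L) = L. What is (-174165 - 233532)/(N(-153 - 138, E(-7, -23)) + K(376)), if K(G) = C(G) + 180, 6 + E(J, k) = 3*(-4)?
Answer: -407697/88477 ≈ -4.6079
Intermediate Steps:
E(J, k) = -18 (E(J, k) = -6 + 3*(-4) = -6 - 12 = -18)
K(G) = 180 + G (K(G) = G + 180 = 180 + G)
N(H, t) = H² - 180*t
(-174165 - 233532)/(N(-153 - 138, E(-7, -23)) + K(376)) = (-174165 - 233532)/(((-153 - 138)² - 180*(-18)) + (180 + 376)) = -407697/(((-291)² + 3240) + 556) = -407697/((84681 + 3240) + 556) = -407697/(87921 + 556) = -407697/88477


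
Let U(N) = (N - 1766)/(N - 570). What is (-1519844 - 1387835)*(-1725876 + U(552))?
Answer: 45162875655083/9 ≈ 5.0181e+12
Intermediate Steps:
U(N) = (-1766 + N)/(-570 + N)
(-1519844 - 1387835)*(-1725876 + U(552)) = (-1519844 - 1387835)*(-1725876 + (-1766 + 552)/(-570 + 552)) = -2907679*(-1725876 - 1214/(-18)) = -2907679*(-1725876 - 1/18*(-1214)) = -2907679*(-1725876 + 607/9) = -2907679*(-15532277/9) = 45162875655083/9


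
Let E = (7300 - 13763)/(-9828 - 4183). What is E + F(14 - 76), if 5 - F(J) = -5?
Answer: 146573/14011 ≈ 10.461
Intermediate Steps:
F(J) = 10 (F(J) = 5 - 1*(-5) = 5 + 5 = 10)
E = 6463/14011 (E = -6463/(-14011) = -6463*(-1/14011) = 6463/14011 ≈ 0.46128)
E + F(14 - 76) = 6463/14011 + 10 = 146573/14011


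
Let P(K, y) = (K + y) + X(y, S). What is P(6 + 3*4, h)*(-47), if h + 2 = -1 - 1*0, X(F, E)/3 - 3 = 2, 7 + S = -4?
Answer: -1410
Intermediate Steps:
S = -11 (S = -7 - 4 = -11)
X(F, E) = 15 (X(F, E) = 9 + 3*2 = 9 + 6 = 15)
h = -3 (h = -2 + (-1 - 1*0) = -2 + (-1 + 0) = -2 - 1 = -3)
P(K, y) = 15 + K + y (P(K, y) = (K + y) + 15 = 15 + K + y)
P(6 + 3*4, h)*(-47) = (15 + (6 + 3*4) - 3)*(-47) = (15 + (6 + 12) - 3)*(-47) = (15 + 18 - 3)*(-47) = 30*(-47) = -1410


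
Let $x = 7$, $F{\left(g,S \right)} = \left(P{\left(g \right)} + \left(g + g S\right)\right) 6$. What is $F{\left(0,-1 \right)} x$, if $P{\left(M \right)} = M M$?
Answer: $0$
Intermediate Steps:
$P{\left(M \right)} = M^{2}$
$F{\left(g,S \right)} = 6 g + 6 g^{2} + 6 S g$ ($F{\left(g,S \right)} = \left(g^{2} + \left(g + g S\right)\right) 6 = \left(g^{2} + \left(g + S g\right)\right) 6 = \left(g + g^{2} + S g\right) 6 = 6 g + 6 g^{2} + 6 S g$)
$F{\left(0,-1 \right)} x = 6 \cdot 0 \left(1 - 1 + 0\right) 7 = 6 \cdot 0 \cdot 0 \cdot 7 = 0 \cdot 7 = 0$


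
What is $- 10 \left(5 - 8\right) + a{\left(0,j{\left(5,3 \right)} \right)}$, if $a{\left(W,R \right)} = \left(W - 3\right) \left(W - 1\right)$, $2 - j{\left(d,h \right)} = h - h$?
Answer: $33$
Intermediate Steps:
$j{\left(d,h \right)} = 2$ ($j{\left(d,h \right)} = 2 - \left(h - h\right) = 2 - 0 = 2 + 0 = 2$)
$a{\left(W,R \right)} = \left(-1 + W\right) \left(-3 + W\right)$ ($a{\left(W,R \right)} = \left(-3 + W\right) \left(-1 + W\right) = \left(-1 + W\right) \left(-3 + W\right)$)
$- 10 \left(5 - 8\right) + a{\left(0,j{\left(5,3 \right)} \right)} = - 10 \left(5 - 8\right) + \left(3 + 0^{2} - 0\right) = - 10 \left(5 - 8\right) + \left(3 + 0 + 0\right) = \left(-10\right) \left(-3\right) + 3 = 30 + 3 = 33$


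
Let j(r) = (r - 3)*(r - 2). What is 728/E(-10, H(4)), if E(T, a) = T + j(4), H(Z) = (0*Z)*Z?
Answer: -91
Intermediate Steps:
j(r) = (-3 + r)*(-2 + r)
H(Z) = 0 (H(Z) = 0*Z = 0)
E(T, a) = 2 + T (E(T, a) = T + (6 + 4² - 5*4) = T + (6 + 16 - 20) = T + 2 = 2 + T)
728/E(-10, H(4)) = 728/(2 - 10) = 728/(-8) = 728*(-⅛) = -91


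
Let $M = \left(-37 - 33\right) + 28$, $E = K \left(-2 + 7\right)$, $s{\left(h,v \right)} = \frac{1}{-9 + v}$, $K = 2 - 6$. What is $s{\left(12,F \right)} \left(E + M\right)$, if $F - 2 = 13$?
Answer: $- \frac{31}{3} \approx -10.333$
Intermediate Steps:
$F = 15$ ($F = 2 + 13 = 15$)
$K = -4$ ($K = 2 - 6 = -4$)
$E = -20$ ($E = - 4 \left(-2 + 7\right) = \left(-4\right) 5 = -20$)
$M = -42$ ($M = -70 + 28 = -42$)
$s{\left(12,F \right)} \left(E + M\right) = \frac{-20 - 42}{-9 + 15} = \frac{1}{6} \left(-62\right) = - \frac{31}{3}$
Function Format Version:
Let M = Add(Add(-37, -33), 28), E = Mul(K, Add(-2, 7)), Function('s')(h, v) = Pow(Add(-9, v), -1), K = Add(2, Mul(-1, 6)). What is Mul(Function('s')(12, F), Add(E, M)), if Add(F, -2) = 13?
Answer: Rational(-31, 3) ≈ -10.333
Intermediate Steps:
F = 15 (F = Add(2, 13) = 15)
K = -4 (K = Add(2, -6) = -4)
E = -20 (E = Mul(-4, Add(-2, 7)) = Mul(-4, 5) = -20)
M = -42 (M = Add(-70, 28) = -42)
Mul(Function('s')(12, F), Add(E, M)) = Mul(Pow(Add(-9, 15), -1), Add(-20, -42)) = Mul(Pow(6, -1), -62) = Mul(Rational(1, 6), -62) = Rational(-31, 3)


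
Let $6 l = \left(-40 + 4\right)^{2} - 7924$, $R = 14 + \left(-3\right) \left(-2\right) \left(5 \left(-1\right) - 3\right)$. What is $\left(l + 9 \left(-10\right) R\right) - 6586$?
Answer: $- \frac{13892}{3} \approx -4630.7$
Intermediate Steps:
$R = -34$ ($R = 14 + 6 \left(-5 - 3\right) = 14 + 6 \left(-8\right) = 14 - 48 = -34$)
$l = - \frac{3314}{3}$ ($l = \frac{\left(-40 + 4\right)^{2} - 7924}{6} = \frac{\left(-36\right)^{2} - 7924}{6} = \frac{1296 - 7924}{6} = \frac{1}{6} \left(-6628\right) = - \frac{3314}{3} \approx -1104.7$)
$\left(l + 9 \left(-10\right) R\right) - 6586 = \left(- \frac{3314}{3} + 9 \left(-10\right) \left(-34\right)\right) - 6586 = \left(- \frac{3314}{3} - -3060\right) - 6586 = \left(- \frac{3314}{3} + 3060\right) - 6586 = \frac{5866}{3} - 6586 = - \frac{13892}{3}$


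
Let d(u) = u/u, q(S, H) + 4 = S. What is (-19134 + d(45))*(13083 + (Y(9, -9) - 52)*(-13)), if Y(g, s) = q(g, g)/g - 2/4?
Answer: -4738268317/18 ≈ -2.6324e+8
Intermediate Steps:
q(S, H) = -4 + S
d(u) = 1
Y(g, s) = -1/2 + (-4 + g)/g (Y(g, s) = (-4 + g)/g - 2/4 = (-4 + g)/g - 2*1/4 = (-4 + g)/g - 1/2 = -1/2 + (-4 + g)/g)
(-19134 + d(45))*(13083 + (Y(9, -9) - 52)*(-13)) = (-19134 + 1)*(13083 + ((1/2)*(-8 + 9)/9 - 52)*(-13)) = -19133*(13083 + ((1/2)*(1/9)*1 - 52)*(-13)) = -19133*(13083 + (1/18 - 52)*(-13)) = -19133*(13083 - 935/18*(-13)) = -19133*(13083 + 12155/18) = -19133*247649/18 = -4738268317/18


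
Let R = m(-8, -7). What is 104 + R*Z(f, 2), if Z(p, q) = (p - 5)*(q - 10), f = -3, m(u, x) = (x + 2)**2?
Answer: 1704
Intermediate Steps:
m(u, x) = (2 + x)**2
R = 25 (R = (2 - 7)**2 = (-5)**2 = 25)
Z(p, q) = (-10 + q)*(-5 + p) (Z(p, q) = (-5 + p)*(-10 + q) = (-10 + q)*(-5 + p))
104 + R*Z(f, 2) = 104 + 25*(50 - 10*(-3) - 5*2 - 3*2) = 104 + 25*(50 + 30 - 10 - 6) = 104 + 25*64 = 104 + 1600 = 1704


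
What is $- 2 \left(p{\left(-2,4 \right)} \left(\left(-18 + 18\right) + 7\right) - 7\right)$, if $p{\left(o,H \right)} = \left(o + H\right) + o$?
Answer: $14$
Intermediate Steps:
$p{\left(o,H \right)} = H + 2 o$ ($p{\left(o,H \right)} = \left(H + o\right) + o = H + 2 o$)
$- 2 \left(p{\left(-2,4 \right)} \left(\left(-18 + 18\right) + 7\right) - 7\right) = - 2 \left(\left(4 + 2 \left(-2\right)\right) \left(\left(-18 + 18\right) + 7\right) - 7\right) = - 2 \left(\left(4 - 4\right) \left(0 + 7\right) - 7\right) = - 2 \left(0 \cdot 7 - 7\right) = - 2 \left(0 - 7\right) = \left(-2\right) \left(-7\right) = 14$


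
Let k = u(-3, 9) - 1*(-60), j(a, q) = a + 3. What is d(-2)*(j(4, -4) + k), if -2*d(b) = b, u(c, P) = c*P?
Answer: 40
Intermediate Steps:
u(c, P) = P*c
d(b) = -b/2
j(a, q) = 3 + a
k = 33 (k = 9*(-3) - 1*(-60) = -27 + 60 = 33)
d(-2)*(j(4, -4) + k) = (-1/2*(-2))*((3 + 4) + 33) = 1*(7 + 33) = 1*40 = 40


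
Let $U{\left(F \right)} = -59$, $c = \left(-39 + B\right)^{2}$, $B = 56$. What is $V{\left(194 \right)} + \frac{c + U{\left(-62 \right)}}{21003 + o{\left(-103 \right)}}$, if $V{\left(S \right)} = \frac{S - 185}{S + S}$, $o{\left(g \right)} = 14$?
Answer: $\frac{278393}{8154596} \approx 0.034139$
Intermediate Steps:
$c = 289$ ($c = \left(-39 + 56\right)^{2} = 17^{2} = 289$)
$V{\left(S \right)} = \frac{-185 + S}{2 S}$
$V{\left(194 \right)} + \frac{c + U{\left(-62 \right)}}{21003 + o{\left(-103 \right)}} = \frac{-185 + 194}{2 \cdot 194} + \frac{289 - 59}{21003 + 14} = \frac{1}{2} \cdot \frac{1}{194} \cdot 9 + \frac{230}{21017} = \frac{9}{388} + 230 \cdot \frac{1}{21017} = \frac{9}{388} + \frac{230}{21017} = \frac{278393}{8154596}$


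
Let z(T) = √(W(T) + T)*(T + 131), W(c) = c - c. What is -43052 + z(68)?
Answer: -43052 + 398*√17 ≈ -41411.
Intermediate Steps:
W(c) = 0
z(T) = √T*(131 + T) (z(T) = √(0 + T)*(T + 131) = √T*(131 + T))
-43052 + z(68) = -43052 + √68*(131 + 68) = -43052 + (2*√17)*199 = -43052 + 398*√17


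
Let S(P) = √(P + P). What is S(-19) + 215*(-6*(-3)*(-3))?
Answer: -11610 + I*√38 ≈ -11610.0 + 6.1644*I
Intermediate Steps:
S(P) = √2*√P (S(P) = √(2*P) = √2*√P)
S(-19) + 215*(-6*(-3)*(-3)) = √2*√(-19) + 215*(-6*(-3)*(-3)) = √2*(I*√19) + 215*(18*(-3)) = I*√38 + 215*(-54) = I*√38 - 11610 = -11610 + I*√38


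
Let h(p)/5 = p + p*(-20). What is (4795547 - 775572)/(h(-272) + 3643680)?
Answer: 803995/733904 ≈ 1.0955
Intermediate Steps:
h(p) = -95*p (h(p) = 5*(p + p*(-20)) = 5*(p - 20*p) = 5*(-19*p) = -95*p)
(4795547 - 775572)/(h(-272) + 3643680) = (4795547 - 775572)/(-95*(-272) + 3643680) = 4019975/(25840 + 3643680) = 4019975/3669520 = 4019975*(1/3669520) = 803995/733904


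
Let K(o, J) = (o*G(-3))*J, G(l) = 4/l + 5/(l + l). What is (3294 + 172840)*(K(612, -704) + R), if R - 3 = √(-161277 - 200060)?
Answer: 164422321938 + 176134*I*√361337 ≈ 1.6442e+11 + 1.0588e+8*I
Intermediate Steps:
G(l) = 13/(2*l) (G(l) = 4/l + 5/((2*l)) = 4/l + 5*(1/(2*l)) = 4/l + 5/(2*l) = 13/(2*l))
R = 3 + I*√361337 (R = 3 + √(-161277 - 200060) = 3 + √(-361337) = 3 + I*√361337 ≈ 3.0 + 601.11*I)
K(o, J) = -13*J*o/6 (K(o, J) = (o*((13/2)/(-3)))*J = (o*((13/2)*(-⅓)))*J = (o*(-13/6))*J = (-13*o/6)*J = -13*J*o/6)
(3294 + 172840)*(K(612, -704) + R) = (3294 + 172840)*(-13/6*(-704)*612 + (3 + I*√361337)) = 176134*(933504 + (3 + I*√361337)) = 176134*(933507 + I*√361337) = 164422321938 + 176134*I*√361337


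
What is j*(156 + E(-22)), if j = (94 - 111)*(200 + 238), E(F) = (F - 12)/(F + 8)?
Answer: -8257614/7 ≈ -1.1797e+6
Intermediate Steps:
E(F) = (-12 + F)/(8 + F)
j = -7446 (j = -17*438 = -7446)
j*(156 + E(-22)) = -7446*(156 + (-12 - 22)/(8 - 22)) = -7446*(156 - 34/(-14)) = -7446*(156 - 1/14*(-34)) = -7446*(156 + 17/7) = -7446*1109/7 = -8257614/7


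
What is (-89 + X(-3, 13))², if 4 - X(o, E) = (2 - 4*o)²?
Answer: 78961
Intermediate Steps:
X(o, E) = 4 - (2 - 4*o)²
(-89 + X(-3, 13))² = (-89 + 16*(-3)*(1 - 1*(-3)))² = (-89 + 16*(-3)*(1 + 3))² = (-89 + 16*(-3)*4)² = (-89 - 192)² = (-281)² = 78961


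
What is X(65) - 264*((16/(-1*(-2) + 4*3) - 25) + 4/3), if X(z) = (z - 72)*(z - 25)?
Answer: 39664/7 ≈ 5666.3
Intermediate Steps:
X(z) = (-72 + z)*(-25 + z)
X(65) - 264*((16/(-1*(-2) + 4*3) - 25) + 4/3) = (1800 + 65² - 97*65) - 264*((16/(-1*(-2) + 4*3) - 25) + 4/3) = (1800 + 4225 - 6305) - 264*((16/(2 + 12) - 25) + 4*(⅓)) = -280 - 264*((16/14 - 25) + 4/3) = -280 - 264*((16*(1/14) - 25) + 4/3) = -280 - 264*((8/7 - 25) + 4/3) = -280 - 264*(-167/7 + 4/3) = -280 - 264*(-473/21) = -280 + 41624/7 = 39664/7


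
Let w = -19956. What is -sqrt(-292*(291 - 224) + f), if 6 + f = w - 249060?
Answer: -I*sqrt(288586) ≈ -537.2*I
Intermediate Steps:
f = -269022 (f = -6 + (-19956 - 249060) = -6 - 269016 = -269022)
-sqrt(-292*(291 - 224) + f) = -sqrt(-292*(291 - 224) - 269022) = -sqrt(-292*67 - 269022) = -sqrt(-19564 - 269022) = -sqrt(-288586) = -I*sqrt(288586)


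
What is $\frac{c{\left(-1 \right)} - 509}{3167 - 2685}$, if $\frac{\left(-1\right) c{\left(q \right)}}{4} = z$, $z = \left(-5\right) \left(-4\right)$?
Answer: $- \frac{589}{482} \approx -1.222$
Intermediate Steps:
$z = 20$
$c{\left(q \right)} = -80$ ($c{\left(q \right)} = \left(-4\right) 20 = -80$)
$\frac{c{\left(-1 \right)} - 509}{3167 - 2685} = \frac{-80 - 509}{3167 - 2685} = - \frac{589}{482}$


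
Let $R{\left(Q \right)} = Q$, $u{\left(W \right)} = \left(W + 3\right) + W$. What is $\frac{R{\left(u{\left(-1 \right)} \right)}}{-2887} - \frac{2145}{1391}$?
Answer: $- \frac{476462}{308909} \approx -1.5424$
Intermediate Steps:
$u{\left(W \right)} = 3 + 2 W$ ($u{\left(W \right)} = \left(3 + W\right) + W = 3 + 2 W$)
$\frac{R{\left(u{\left(-1 \right)} \right)}}{-2887} - \frac{2145}{1391} = \frac{3 + 2 \left(-1\right)}{-2887} - \frac{2145}{1391} = \left(3 - 2\right) \left(- \frac{1}{2887}\right) - \frac{165}{107} = 1 \left(- \frac{1}{2887}\right) - \frac{165}{107} = - \frac{1}{2887} - \frac{165}{107} = - \frac{476462}{308909}$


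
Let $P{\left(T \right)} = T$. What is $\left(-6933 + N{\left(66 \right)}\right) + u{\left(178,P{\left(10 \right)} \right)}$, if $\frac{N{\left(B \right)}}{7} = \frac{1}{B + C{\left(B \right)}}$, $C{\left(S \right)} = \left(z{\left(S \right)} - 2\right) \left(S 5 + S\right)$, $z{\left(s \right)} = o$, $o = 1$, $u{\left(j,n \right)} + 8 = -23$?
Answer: $- \frac{2298127}{330} \approx -6964.0$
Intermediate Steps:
$u{\left(j,n \right)} = -31$ ($u{\left(j,n \right)} = -8 - 23 = -31$)
$z{\left(s \right)} = 1$
$C{\left(S \right)} = - 6 S$ ($C{\left(S \right)} = \left(1 - 2\right) \left(S 5 + S\right) = - (5 S + S) = - 6 S$)
$N{\left(B \right)} = - \frac{7}{5 B}$ ($N{\left(B \right)} = \frac{7}{B - 6 B} = \frac{7}{\left(-5\right) B} = 7 \left(- \frac{1}{5 B}\right) = - \frac{7}{5 B}$)
$\left(-6933 + N{\left(66 \right)}\right) + u{\left(178,P{\left(10 \right)} \right)} = \left(-6933 - \frac{7}{5 \cdot 66}\right) - 31 = \left(-6933 - \frac{7}{330}\right) - 31 = - \frac{2287897}{330} - 31 = - \frac{2298127}{330}$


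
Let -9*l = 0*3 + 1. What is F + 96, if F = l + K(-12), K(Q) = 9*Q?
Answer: -109/9 ≈ -12.111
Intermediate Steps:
l = -⅑ (l = -(0*3 + 1)/9 = -(0 + 1)/9 = -⅑*1 = -⅑ ≈ -0.11111)
F = -973/9 (F = -⅑ + 9*(-12) = -⅑ - 108 = -973/9 ≈ -108.11)
F + 96 = -973/9 + 96 = -109/9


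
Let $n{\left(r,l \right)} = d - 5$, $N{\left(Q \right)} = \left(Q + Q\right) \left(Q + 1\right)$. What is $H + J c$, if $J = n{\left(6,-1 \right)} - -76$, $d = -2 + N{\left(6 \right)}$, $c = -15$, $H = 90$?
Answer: $-2205$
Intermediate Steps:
$N{\left(Q \right)} = 2 Q \left(1 + Q\right)$
$d = 82$ ($d = -2 + 2 \cdot 6 \left(1 + 6\right) = -2 + 2 \cdot 6 \cdot 7 = -2 + 84 = 82$)
$n{\left(r,l \right)} = 77$ ($n{\left(r,l \right)} = 82 - 5 = 77$)
$J = 153$ ($J = 77 - -76 = 77 + 76 = 153$)
$H + J c = 90 + 153 \left(-15\right) = 90 - 2295 = -2205$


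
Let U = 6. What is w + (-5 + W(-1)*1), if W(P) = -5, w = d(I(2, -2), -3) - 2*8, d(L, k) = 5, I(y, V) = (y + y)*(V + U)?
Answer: -21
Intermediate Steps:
I(y, V) = 2*y*(6 + V) (I(y, V) = (y + y)*(V + 6) = (2*y)*(6 + V) = 2*y*(6 + V))
w = -11 (w = 5 - 2*8 = 5 - 16 = -11)
w + (-5 + W(-1)*1) = -11 + (-5 - 5*1) = -11 + (-5 - 5) = -11 - 10 = -21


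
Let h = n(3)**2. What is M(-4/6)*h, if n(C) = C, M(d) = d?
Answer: -6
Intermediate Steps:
h = 9 (h = 3**2 = 9)
M(-4/6)*h = -4/6*9 = -4*1/6*9 = -2/3*9 = -6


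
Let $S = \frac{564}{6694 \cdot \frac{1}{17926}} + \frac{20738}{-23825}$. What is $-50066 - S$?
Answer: $- \frac{4112745849964}{79742275} \approx -51576.0$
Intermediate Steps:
$S = \frac{120369109814}{79742275}$ ($S = \frac{564}{6694 \cdot \frac{1}{17926}} + 20738 \left(- \frac{1}{23825}\right) = \frac{564}{\frac{3347}{8963}} - \frac{20738}{23825} = 564 \cdot \frac{8963}{3347} - \frac{20738}{23825} = \frac{5055132}{3347} - \frac{20738}{23825} = \frac{120369109814}{79742275} \approx 1509.5$)
$-50066 - S = -50066 - \frac{120369109814}{79742275} = - \frac{4112745849964}{79742275}$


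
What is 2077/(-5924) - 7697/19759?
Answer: -86636471/117052316 ≈ -0.74015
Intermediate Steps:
2077/(-5924) - 7697/19759 = 2077*(-1/5924) - 7697*1/19759 = -2077/5924 - 7697/19759 = -86636471/117052316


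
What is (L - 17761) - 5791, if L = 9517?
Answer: -14035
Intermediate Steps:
(L - 17761) - 5791 = (9517 - 17761) - 5791 = -8244 - 5791 = -14035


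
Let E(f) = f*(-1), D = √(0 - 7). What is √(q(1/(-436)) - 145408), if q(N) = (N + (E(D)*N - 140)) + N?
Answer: √(-6917023370 + 109*I*√7)/218 ≈ 7.953e-6 + 381.51*I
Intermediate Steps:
D = I*√7 (D = √(-7) = I*√7 ≈ 2.6458*I)
E(f) = -f
q(N) = -140 + 2*N - I*N*√7 (q(N) = (N + ((-I*√7)*N - 140)) + N = (N + (-I*N*√7 - 140)) + N = (N + (-140 - I*N*√7)) + N = (-140 + N - I*N*√7) + N = -140 + 2*N - I*N*√7)
√(q(1/(-436)) - 145408) = √((-140 + 2/(-436) - 1*I*√7/(-436)) - 145408) = √((-140 + 2*(-1/436) - 1*I*(-1/436)*√7) - 145408) = √((-140 - 1/218 + I*√7/436) - 145408) = √((-30521/218 + I*√7/436) - 145408) = √(-31729465/218 + I*√7/436)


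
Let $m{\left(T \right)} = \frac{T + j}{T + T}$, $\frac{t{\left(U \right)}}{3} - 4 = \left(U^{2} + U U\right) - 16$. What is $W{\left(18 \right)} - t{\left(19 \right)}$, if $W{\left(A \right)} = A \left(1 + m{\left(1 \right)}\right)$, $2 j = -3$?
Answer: $- \frac{4233}{2} \approx -2116.5$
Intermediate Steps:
$j = - \frac{3}{2}$ ($j = \frac{1}{2} \left(-3\right) = - \frac{3}{2} \approx -1.5$)
$t{\left(U \right)} = -36 + 6 U^{2}$ ($t{\left(U \right)} = 12 + 3 \left(\left(U^{2} + U U\right) - 16\right) = 12 + 3 \left(\left(U^{2} + U^{2}\right) - 16\right) = 12 + 3 \left(2 U^{2} - 16\right) = 12 + 3 \left(-16 + 2 U^{2}\right) = 12 + \left(-48 + 6 U^{2}\right) = -36 + 6 U^{2}$)
$m{\left(T \right)} = \frac{- \frac{3}{2} + T}{2 T}$ ($m{\left(T \right)} = \frac{T - \frac{3}{2}}{T + T} = \frac{- \frac{3}{2} + T}{2 T}$)
$W{\left(A \right)} = \frac{3 A}{4}$ ($W{\left(A \right)} = A \left(1 + \frac{-3 + 2 \cdot 1}{4 \cdot 1}\right) = A \left(1 + \frac{1}{4} \cdot 1 \left(-3 + 2\right)\right) = A \left(1 + \frac{1}{4} \cdot 1 \left(-1\right)\right) = A \left(1 - \frac{1}{4}\right) = A \frac{3}{4} = \frac{3 A}{4}$)
$W{\left(18 \right)} - t{\left(19 \right)} = \frac{3}{4} \cdot 18 - \left(-36 + 6 \cdot 19^{2}\right) = \frac{27}{2} - \left(-36 + 6 \cdot 361\right) = \frac{27}{2} - \left(-36 + 2166\right) = \frac{27}{2} - 2130 = - \frac{4233}{2}$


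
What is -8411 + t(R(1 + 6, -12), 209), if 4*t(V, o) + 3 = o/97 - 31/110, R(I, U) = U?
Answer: -358993507/42680 ≈ -8411.3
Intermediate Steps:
t(V, o) = -361/440 + o/388 (t(V, o) = -¾ + (o/97 - 31/110)/4 = -¾ + (-31/110 + o/97)/4 = -¾ + (-31/440 + o/388) = -361/440 + o/388)
-8411 + t(R(1 + 6, -12), 209) = -8411 + (-361/440 + (1/388)*209) = -8411 + (-361/440 + 209/388) = -8411 - 12027/42680 = -358993507/42680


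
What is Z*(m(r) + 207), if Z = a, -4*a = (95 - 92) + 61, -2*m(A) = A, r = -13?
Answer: -3416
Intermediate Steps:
m(A) = -A/2
a = -16 (a = -((95 - 92) + 61)/4 = -(3 + 61)/4 = -¼*64 = -16)
Z = -16
Z*(m(r) + 207) = -16*(-½*(-13) + 207) = -16*(13/2 + 207) = -16*427/2 = -3416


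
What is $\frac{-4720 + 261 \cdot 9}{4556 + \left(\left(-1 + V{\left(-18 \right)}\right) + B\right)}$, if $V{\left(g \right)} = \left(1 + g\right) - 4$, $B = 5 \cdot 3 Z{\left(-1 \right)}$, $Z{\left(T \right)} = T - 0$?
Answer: $- \frac{2371}{4519} \approx -0.52467$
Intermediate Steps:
$Z{\left(T \right)} = T$ ($Z{\left(T \right)} = T + 0 = T$)
$B = -15$ ($B = 5 \cdot 3 \left(-1\right) = 15 \left(-1\right) = -15$)
$V{\left(g \right)} = -3 + g$
$\frac{-4720 + 261 \cdot 9}{4556 + \left(\left(-1 + V{\left(-18 \right)}\right) + B\right)} = \frac{-4720 + 261 \cdot 9}{4556 - 37} = \frac{-4720 + 2349}{4556 - 37} = - \frac{2371}{4556 - 37} = - \frac{2371}{4519}$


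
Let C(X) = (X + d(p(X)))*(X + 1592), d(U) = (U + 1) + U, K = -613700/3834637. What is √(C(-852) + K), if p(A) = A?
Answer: 20*I*√192532470942558/201823 ≈ 1375.0*I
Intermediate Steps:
K = -32300/201823 (K = -613700*1/3834637 = -32300/201823 ≈ -0.16004)
d(U) = 1 + 2*U (d(U) = (1 + U) + U = 1 + 2*U)
C(X) = (1 + 3*X)*(1592 + X) (C(X) = (X + (1 + 2*X))*(X + 1592) = (1 + 3*X)*(1592 + X))
√(C(-852) + K) = √((1592 + 3*(-852)² + 4777*(-852)) - 32300/201823) = √((1592 + 3*725904 - 4070004) - 32300/201823) = √((1592 + 2177712 - 4070004) - 32300/201823) = √(-1890700 - 32300/201823) = √(-381586778400/201823) = 20*I*√192532470942558/201823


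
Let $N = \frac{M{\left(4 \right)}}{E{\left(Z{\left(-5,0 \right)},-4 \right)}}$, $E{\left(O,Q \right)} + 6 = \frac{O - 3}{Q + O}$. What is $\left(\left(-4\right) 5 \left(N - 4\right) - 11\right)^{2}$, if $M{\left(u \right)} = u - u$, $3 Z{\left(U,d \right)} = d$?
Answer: $4761$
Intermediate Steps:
$Z{\left(U,d \right)} = \frac{d}{3}$
$E{\left(O,Q \right)} = -6 + \frac{-3 + O}{O + Q}$ ($E{\left(O,Q \right)} = -6 + \frac{O - 3}{Q + O} = -6 + \frac{-3 + O}{O + Q}$)
$M{\left(u \right)} = 0$
$N = 0$ ($N = \frac{0}{\frac{1}{\frac{1}{3} \cdot 0 - 4} \left(-3 - -24 - 5 \cdot \frac{1}{3} \cdot 0\right)} = \frac{0}{\frac{1}{0 - 4} \left(-3 + 24 - 0\right)} = \frac{0}{\frac{1}{-4} \left(-3 + 24 + 0\right)} = \frac{0}{\left(- \frac{1}{4}\right) 21} = \frac{0}{- \frac{21}{4}} = 0 \left(- \frac{4}{21}\right) = 0$)
$\left(\left(-4\right) 5 \left(N - 4\right) - 11\right)^{2} = \left(\left(-4\right) 5 \left(0 - 4\right) - 11\right)^{2} = \left(\left(-20\right) \left(-4\right) - 11\right)^{2} = \left(80 - 11\right)^{2} = 69^{2} = 4761$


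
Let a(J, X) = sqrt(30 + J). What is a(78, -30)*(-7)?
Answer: -42*sqrt(3) ≈ -72.746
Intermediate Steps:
a(78, -30)*(-7) = sqrt(30 + 78)*(-7) = sqrt(108)*(-7) = (6*sqrt(3))*(-7) = -42*sqrt(3)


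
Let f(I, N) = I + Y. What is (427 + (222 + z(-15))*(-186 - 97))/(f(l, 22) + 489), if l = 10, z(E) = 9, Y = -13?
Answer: -32473/243 ≈ -133.63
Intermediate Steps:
f(I, N) = -13 + I (f(I, N) = I - 13 = -13 + I)
(427 + (222 + z(-15))*(-186 - 97))/(f(l, 22) + 489) = (427 + (222 + 9)*(-186 - 97))/((-13 + 10) + 489) = (427 + 231*(-283))/(-3 + 489) = (427 - 65373)/486 = -64946*1/486 = -32473/243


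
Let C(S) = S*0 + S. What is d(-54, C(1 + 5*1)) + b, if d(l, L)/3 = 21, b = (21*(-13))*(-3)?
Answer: 882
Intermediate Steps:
C(S) = S (C(S) = 0 + S = S)
b = 819 (b = -273*(-3) = 819)
d(l, L) = 63 (d(l, L) = 3*21 = 63)
d(-54, C(1 + 5*1)) + b = 63 + 819 = 882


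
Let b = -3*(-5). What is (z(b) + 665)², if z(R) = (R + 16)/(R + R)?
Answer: 399240361/900 ≈ 4.4360e+5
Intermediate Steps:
b = 15
z(R) = (16 + R)/(2*R) (z(R) = (16 + R)/((2*R)) = (16 + R)*(1/(2*R)) = (16 + R)/(2*R))
(z(b) + 665)² = ((½)*(16 + 15)/15 + 665)² = ((½)*(1/15)*31 + 665)² = (31/30 + 665)² = (19981/30)² = 399240361/900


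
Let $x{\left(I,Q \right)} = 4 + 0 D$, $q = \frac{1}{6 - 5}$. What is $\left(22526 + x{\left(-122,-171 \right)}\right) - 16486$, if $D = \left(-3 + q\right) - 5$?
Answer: $6044$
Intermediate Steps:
$q = 1$ ($q = 1^{-1} = 1$)
$D = -7$ ($D = \left(-3 + 1\right) - 5 = -2 - 5 = -7$)
$x{\left(I,Q \right)} = 4$ ($x{\left(I,Q \right)} = 4 + 0 \left(-7\right) = 4 + 0 = 4$)
$\left(22526 + x{\left(-122,-171 \right)}\right) - 16486 = \left(22526 + 4\right) - 16486 = 22530 - 16486 = 6044$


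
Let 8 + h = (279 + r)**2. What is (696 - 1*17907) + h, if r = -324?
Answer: -15194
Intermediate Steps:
h = 2017 (h = -8 + (279 - 324)**2 = -8 + (-45)**2 = -8 + 2025 = 2017)
(696 - 1*17907) + h = (696 - 1*17907) + 2017 = (696 - 17907) + 2017 = -17211 + 2017 = -15194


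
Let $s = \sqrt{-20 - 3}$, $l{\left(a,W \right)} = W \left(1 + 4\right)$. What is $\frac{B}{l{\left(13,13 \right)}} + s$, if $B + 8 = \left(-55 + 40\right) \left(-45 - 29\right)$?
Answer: $\frac{1102}{65} + i \sqrt{23} \approx 16.954 + 4.7958 i$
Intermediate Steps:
$l{\left(a,W \right)} = 5 W$ ($l{\left(a,W \right)} = W 5 = 5 W$)
$s = i \sqrt{23}$ ($s = \sqrt{-23} = i \sqrt{23} \approx 4.7958 i$)
$B = 1102$ ($B = -8 + \left(-55 + 40\right) \left(-45 - 29\right) = -8 - -1110 = -8 + 1110 = 1102$)
$\frac{B}{l{\left(13,13 \right)}} + s = \frac{1102}{5 \cdot 13} + i \sqrt{23} = \frac{1102}{65} + i \sqrt{23}$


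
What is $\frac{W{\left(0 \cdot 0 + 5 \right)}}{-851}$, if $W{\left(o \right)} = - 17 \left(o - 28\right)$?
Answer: $- \frac{17}{37} \approx -0.45946$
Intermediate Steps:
$W{\left(o \right)} = 476 - 17 o$ ($W{\left(o \right)} = - 17 \left(-28 + o\right) = 476 - 17 o$)
$\frac{W{\left(0 \cdot 0 + 5 \right)}}{-851} = \frac{476 - 17 \left(0 \cdot 0 + 5\right)}{-851} = \left(476 - 17 \left(0 + 5\right)\right) \left(- \frac{1}{851}\right) = \left(476 - 85\right) \left(- \frac{1}{851}\right) = 391 \left(- \frac{1}{851}\right) = - \frac{17}{37}$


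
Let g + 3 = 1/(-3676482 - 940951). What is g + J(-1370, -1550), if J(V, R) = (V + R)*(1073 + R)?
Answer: 6431331527420/4617433 ≈ 1.3928e+6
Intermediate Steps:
J(V, R) = (1073 + R)*(R + V) (J(V, R) = (R + V)*(1073 + R) = (1073 + R)*(R + V))
g = -13852300/4617433 (g = -3 + 1/(-3676482 - 940951) = -3 + 1/(-4617433) = -3 - 1/4617433 = -13852300/4617433 ≈ -3.0000)
g + J(-1370, -1550) = -13852300/4617433 + ((-1550)² + 1073*(-1550) + 1073*(-1370) - 1550*(-1370)) = -13852300/4617433 + (2402500 - 1663150 - 1470010 + 2123500) = -13852300/4617433 + 1392840 = 6431331527420/4617433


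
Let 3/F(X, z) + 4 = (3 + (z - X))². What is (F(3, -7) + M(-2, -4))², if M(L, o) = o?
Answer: 3481/225 ≈ 15.471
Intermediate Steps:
F(X, z) = 3/(-4 + (3 + z - X)²) (F(X, z) = 3/(-4 + (3 + (z - X))²) = 3/(-4 + (3 + z - X)²))
(F(3, -7) + M(-2, -4))² = (3/(-4 + (3 - 7 - 1*3)²) - 4)² = (3/(-4 + (3 - 7 - 3)²) - 4)² = (3/(-4 + (-7)²) - 4)² = (3/(-4 + 49) - 4)² = (3/45 - 4)² = (3*(1/45) - 4)² = (1/15 - 4)² = (-59/15)² = 3481/225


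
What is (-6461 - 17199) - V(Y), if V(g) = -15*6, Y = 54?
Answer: -23570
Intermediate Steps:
V(g) = -90
(-6461 - 17199) - V(Y) = (-6461 - 17199) - 1*(-90) = -23660 + 90 = -23570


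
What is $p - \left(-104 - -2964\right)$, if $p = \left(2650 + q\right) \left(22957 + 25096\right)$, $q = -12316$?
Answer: $-464483158$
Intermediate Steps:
$p = -464480298$ ($p = \left(2650 - 12316\right) \left(22957 + 25096\right) = \left(-9666\right) 48053 = -464480298$)
$p - \left(-104 - -2964\right) = -464480298 - \left(-104 - -2964\right) = -464480298 - \left(-104 + 2964\right) = -464480298 - 2860 = -464483158$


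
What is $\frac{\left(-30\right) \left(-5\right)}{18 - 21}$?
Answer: $-50$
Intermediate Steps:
$\frac{\left(-30\right) \left(-5\right)}{18 - 21} = \frac{150}{-3} = 150 \left(- \frac{1}{3}\right) = -50$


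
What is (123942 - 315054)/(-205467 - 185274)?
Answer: 63704/130247 ≈ 0.48910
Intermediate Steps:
(123942 - 315054)/(-205467 - 185274) = -191112/(-390741) = -191112*(-1/390741) = 63704/130247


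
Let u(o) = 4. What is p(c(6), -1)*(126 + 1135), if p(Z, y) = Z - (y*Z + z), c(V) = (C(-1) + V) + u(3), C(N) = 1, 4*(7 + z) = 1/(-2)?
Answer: 293813/8 ≈ 36727.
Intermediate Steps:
z = -57/8 (z = -7 + (1/4)/(-2) = -7 + (1/4)*(-1/2) = -7 - 1/8 = -57/8 ≈ -7.1250)
c(V) = 5 + V (c(V) = (1 + V) + 4 = 5 + V)
p(Z, y) = 57/8 + Z - Z*y (p(Z, y) = Z - (y*Z - 57/8) = Z - (Z*y - 57/8) = Z - (-57/8 + Z*y) = Z + (57/8 - Z*y) = 57/8 + Z - Z*y)
p(c(6), -1)*(126 + 1135) = (57/8 + (5 + 6) - 1*(5 + 6)*(-1))*(126 + 1135) = (57/8 + 11 - 1*11*(-1))*1261 = (57/8 + 11 + 11)*1261 = (233/8)*1261 = 293813/8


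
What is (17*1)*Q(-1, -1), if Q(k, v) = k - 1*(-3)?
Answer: 34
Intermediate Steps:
Q(k, v) = 3 + k (Q(k, v) = k + 3 = 3 + k)
(17*1)*Q(-1, -1) = (17*1)*(3 - 1) = 17*2 = 34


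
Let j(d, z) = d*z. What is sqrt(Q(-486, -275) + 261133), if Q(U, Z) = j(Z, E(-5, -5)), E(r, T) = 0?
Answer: sqrt(261133) ≈ 511.01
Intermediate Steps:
Q(U, Z) = 0 (Q(U, Z) = Z*0 = 0)
sqrt(Q(-486, -275) + 261133) = sqrt(0 + 261133) = sqrt(261133)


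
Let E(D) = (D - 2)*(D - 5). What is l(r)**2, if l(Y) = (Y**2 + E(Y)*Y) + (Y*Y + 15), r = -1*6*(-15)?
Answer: 475293042225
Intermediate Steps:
E(D) = (-5 + D)*(-2 + D) (E(D) = (-2 + D)*(-5 + D) = (-5 + D)*(-2 + D))
r = 90 (r = -6*(-15) = 90)
l(Y) = 15 + 2*Y**2 + Y*(10 + Y**2 - 7*Y) (l(Y) = (Y**2 + (10 + Y**2 - 7*Y)*Y) + (Y*Y + 15) = (Y**2 + Y*(10 + Y**2 - 7*Y)) + (Y**2 + 15) = (Y**2 + Y*(10 + Y**2 - 7*Y)) + (15 + Y**2) = 15 + 2*Y**2 + Y*(10 + Y**2 - 7*Y))
l(r)**2 = (15 + 90**3 - 5*90**2 + 10*90)**2 = (15 + 729000 - 5*8100 + 900)**2 = (15 + 729000 - 40500 + 900)**2 = 689415**2 = 475293042225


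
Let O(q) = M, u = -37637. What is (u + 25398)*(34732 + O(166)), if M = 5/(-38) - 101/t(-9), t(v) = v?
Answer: -145425474743/342 ≈ -4.2522e+8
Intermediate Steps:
M = 3793/342 (M = 5/(-38) - 101/(-9) = 5*(-1/38) - 101*(-⅑) = -5/38 + 101/9 = 3793/342 ≈ 11.091)
O(q) = 3793/342
(u + 25398)*(34732 + O(166)) = (-37637 + 25398)*(34732 + 3793/342) = -12239*11882137/342 = -145425474743/342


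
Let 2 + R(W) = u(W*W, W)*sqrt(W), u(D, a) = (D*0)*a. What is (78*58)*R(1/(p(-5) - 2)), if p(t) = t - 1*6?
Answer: -9048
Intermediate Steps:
p(t) = -6 + t (p(t) = t - 6 = -6 + t)
u(D, a) = 0 (u(D, a) = 0*a = 0)
R(W) = -2 (R(W) = -2 + 0*sqrt(W) = -2 + 0 = -2)
(78*58)*R(1/(p(-5) - 2)) = (78*58)*(-2) = 4524*(-2) = -9048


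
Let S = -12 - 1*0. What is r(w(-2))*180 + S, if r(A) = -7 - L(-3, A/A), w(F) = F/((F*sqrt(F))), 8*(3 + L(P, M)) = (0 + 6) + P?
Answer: -1599/2 ≈ -799.50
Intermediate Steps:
L(P, M) = -9/4 + P/8 (L(P, M) = -3 + ((0 + 6) + P)/8 = -3 + (6 + P)/8 = -3 + (3/4 + P/8) = -9/4 + P/8)
w(F) = 1/sqrt(F) (w(F) = F/(F**(3/2)) = F/F**(3/2) = 1/sqrt(F))
r(A) = -35/8 (r(A) = -7 - (-9/4 + (1/8)*(-3)) = -7 - (-9/4 - 3/8) = -7 - 1*(-21/8) = -7 + 21/8 = -35/8)
S = -12 (S = -12 + 0 = -12)
r(w(-2))*180 + S = -35/8*180 - 12 = -1575/2 - 12 = -1599/2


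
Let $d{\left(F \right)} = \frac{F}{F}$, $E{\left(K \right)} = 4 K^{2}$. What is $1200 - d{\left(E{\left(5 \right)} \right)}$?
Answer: $1199$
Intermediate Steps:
$d{\left(F \right)} = 1$
$1200 - d{\left(E{\left(5 \right)} \right)} = 1200 - 1 = 1199$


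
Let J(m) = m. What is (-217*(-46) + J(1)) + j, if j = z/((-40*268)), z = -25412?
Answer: 26760793/2680 ≈ 9985.4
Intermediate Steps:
j = 6353/2680 (j = -25412/((-40*268)) = -25412/(-10720) = -25412*(-1/10720) = 6353/2680 ≈ 2.3705)
(-217*(-46) + J(1)) + j = (-217*(-46) + 1) + 6353/2680 = (9982 + 1) + 6353/2680 = 9983 + 6353/2680 = 26760793/2680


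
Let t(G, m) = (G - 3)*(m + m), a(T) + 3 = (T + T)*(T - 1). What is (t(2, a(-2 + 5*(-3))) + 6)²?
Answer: 1468944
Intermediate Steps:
a(T) = -3 + 2*T*(-1 + T) (a(T) = -3 + (T + T)*(T - 1) = -3 + (2*T)*(-1 + T) = -3 + 2*T*(-1 + T))
t(G, m) = 2*m*(-3 + G) (t(G, m) = (-3 + G)*(2*m) = 2*m*(-3 + G))
(t(2, a(-2 + 5*(-3))) + 6)² = (2*(-3 - 2*(-2 + 5*(-3)) + 2*(-2 + 5*(-3))²)*(-3 + 2) + 6)² = (2*(-3 - 2*(-2 - 15) + 2*(-2 - 15)²)*(-1) + 6)² = (2*(-3 - 2*(-17) + 2*(-17)²)*(-1) + 6)² = (2*(-3 + 34 + 2*289)*(-1) + 6)² = (2*(-3 + 34 + 578)*(-1) + 6)² = (2*609*(-1) + 6)² = (-1218 + 6)² = (-1212)² = 1468944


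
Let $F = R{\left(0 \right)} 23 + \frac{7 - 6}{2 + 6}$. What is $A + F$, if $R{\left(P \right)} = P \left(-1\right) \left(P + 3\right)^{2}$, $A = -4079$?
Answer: $- \frac{32631}{8} \approx -4078.9$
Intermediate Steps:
$R{\left(P \right)} = - P \left(3 + P\right)^{2}$
$F = \frac{1}{8}$ ($F = \left(-1\right) 0 \left(3 + 0\right)^{2} \cdot 23 + \frac{7 - 6}{2 + 6} = \left(-1\right) 0 \cdot 3^{2} \cdot 23 + 1 \cdot \frac{1}{8} = \left(-1\right) 0 \cdot 9 \cdot 23 + 1 \cdot \frac{1}{8} = 0 \cdot 23 + \frac{1}{8} = 0 + \frac{1}{8} = \frac{1}{8} \approx 0.125$)
$A + F = -4079 + \frac{1}{8} = - \frac{32631}{8}$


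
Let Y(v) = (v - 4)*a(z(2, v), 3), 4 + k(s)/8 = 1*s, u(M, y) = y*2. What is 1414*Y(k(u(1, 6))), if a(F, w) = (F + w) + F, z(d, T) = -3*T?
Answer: -32324040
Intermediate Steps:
a(F, w) = w + 2*F
u(M, y) = 2*y
k(s) = -32 + 8*s (k(s) = -32 + 8*(1*s) = -32 + 8*s)
Y(v) = (-4 + v)*(3 - 6*v) (Y(v) = (v - 4)*(3 + 2*(-3*v)) = (-4 + v)*(3 - 6*v))
1414*Y(k(u(1, 6))) = 1414*(3*(1 - 2*(-32 + 8*(2*6)))*(-4 + (-32 + 8*(2*6)))) = 1414*(3*(1 - 2*(-32 + 8*12))*(-4 + (-32 + 8*12))) = 1414*(3*(1 - 2*(-32 + 96))*(-4 + (-32 + 96))) = 1414*(3*(1 - 2*64)*(-4 + 64)) = 1414*(3*(1 - 128)*60) = 1414*(3*(-127)*60) = 1414*(-22860) = -32324040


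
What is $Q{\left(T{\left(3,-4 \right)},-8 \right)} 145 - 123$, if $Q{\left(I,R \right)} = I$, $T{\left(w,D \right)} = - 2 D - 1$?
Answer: $892$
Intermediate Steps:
$T{\left(w,D \right)} = -1 - 2 D$
$Q{\left(T{\left(3,-4 \right)},-8 \right)} 145 - 123 = \left(-1 - -8\right) 145 - 123 = \left(-1 + 8\right) 145 - 123 = 7 \cdot 145 - 123 = 1015 - 123 = 892$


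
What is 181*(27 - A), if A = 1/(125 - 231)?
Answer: 518203/106 ≈ 4888.7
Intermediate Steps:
A = -1/106 (A = 1/(-106) = -1/106 ≈ -0.0094340)
181*(27 - A) = 181*(27 - 1*(-1/106)) = 181*(27 + 1/106) = 181*(2863/106) = 518203/106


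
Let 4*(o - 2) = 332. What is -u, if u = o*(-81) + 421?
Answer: 6464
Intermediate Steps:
o = 85 (o = 2 + (¼)*332 = 2 + 83 = 85)
u = -6464 (u = 85*(-81) + 421 = -6885 + 421 = -6464)
-u = -1*(-6464) = 6464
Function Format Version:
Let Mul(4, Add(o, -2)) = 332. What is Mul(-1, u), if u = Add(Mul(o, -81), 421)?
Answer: 6464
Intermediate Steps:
o = 85 (o = Add(2, Mul(Rational(1, 4), 332)) = Add(2, 83) = 85)
u = -6464 (u = Add(Mul(85, -81), 421) = Add(-6885, 421) = -6464)
Mul(-1, u) = Mul(-1, -6464) = 6464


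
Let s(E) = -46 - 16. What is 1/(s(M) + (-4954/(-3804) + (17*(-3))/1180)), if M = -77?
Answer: -1122180/68162231 ≈ -0.016463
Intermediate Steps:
s(E) = -62
1/(s(M) + (-4954/(-3804) + (17*(-3))/1180)) = 1/(-62 + (-4954/(-3804) + (17*(-3))/1180)) = 1/(-62 + (-4954*(-1/3804) - 51*1/1180)) = 1/(-62 + (2477/1902 - 51/1180)) = 1/(-62 + 1412929/1122180) = 1/(-68162231/1122180) = -1122180/68162231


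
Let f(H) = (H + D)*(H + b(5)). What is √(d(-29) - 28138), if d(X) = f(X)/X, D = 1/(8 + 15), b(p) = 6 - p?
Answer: I*√12530724898/667 ≈ 167.83*I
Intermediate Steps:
D = 1/23 ≈ 0.043478
f(H) = (1 + H)*(1/23 + H) (f(H) = (H + 1/23)*(H + (6 - 1*5)) = (1/23 + H)*(H + (6 - 5)) = (1/23 + H)*(H + 1) = (1/23 + H)*(1 + H) = (1 + H)*(1/23 + H))
d(X) = (1/23 + X² + 24*X/23)/X
√(d(-29) - 28138) = √((24/23 - 29 + (1/23)/(-29)) - 28138) = √((24/23 - 29 + (1/23)*(-1/29)) - 28138) = √((24/23 - 29 - 1/667) - 28138) = √(-18648/667 - 28138) = √(-18786694/667) = I*√12530724898/667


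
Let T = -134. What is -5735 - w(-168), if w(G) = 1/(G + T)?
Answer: -1731969/302 ≈ -5735.0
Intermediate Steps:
w(G) = 1/(-134 + G) (w(G) = 1/(G - 134) = 1/(-134 + G))
-5735 - w(-168) = -5735 - 1/(-134 - 168) = -5735 - 1/(-302) = -5735 - 1*(-1/302) = -5735 + 1/302 = -1731969/302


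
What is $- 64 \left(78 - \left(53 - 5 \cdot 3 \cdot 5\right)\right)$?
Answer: $-6400$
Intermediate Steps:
$- 64 \left(78 - \left(53 - 5 \cdot 3 \cdot 5\right)\right) = - 64 \left(78 + \left(15 \cdot 5 - 53\right)\right) = - 64 \left(78 + \left(75 - 53\right)\right) = - 64 \left(78 + 22\right) = \left(-64\right) 100 = -6400$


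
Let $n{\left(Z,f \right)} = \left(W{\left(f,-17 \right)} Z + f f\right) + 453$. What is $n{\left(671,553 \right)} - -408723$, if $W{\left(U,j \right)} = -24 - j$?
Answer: $710288$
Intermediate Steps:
$n{\left(Z,f \right)} = 453 + f^{2} - 7 Z$ ($n{\left(Z,f \right)} = \left(\left(-24 - -17\right) Z + f f\right) + 453 = \left(\left(-24 + 17\right) Z + f^{2}\right) + 453 = \left(- 7 Z + f^{2}\right) + 453 = \left(f^{2} - 7 Z\right) + 453 = 453 + f^{2} - 7 Z$)
$n{\left(671,553 \right)} - -408723 = \left(453 + 553^{2} - 4697\right) - -408723 = \left(453 + 305809 - 4697\right) + 408723 = 301565 + 408723 = 710288$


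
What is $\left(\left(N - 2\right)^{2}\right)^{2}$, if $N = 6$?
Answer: $256$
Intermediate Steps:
$\left(\left(N - 2\right)^{2}\right)^{2} = \left(\left(6 - 2\right)^{2}\right)^{2} = \left(4^{2}\right)^{2} = 16^{2} = 256$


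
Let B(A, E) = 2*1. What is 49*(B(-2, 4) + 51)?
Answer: 2597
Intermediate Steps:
B(A, E) = 2
49*(B(-2, 4) + 51) = 49*(2 + 51) = 49*53 = 2597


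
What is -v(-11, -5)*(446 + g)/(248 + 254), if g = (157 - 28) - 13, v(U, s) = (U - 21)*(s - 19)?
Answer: -215808/251 ≈ -859.79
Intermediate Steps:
v(U, s) = (-21 + U)*(-19 + s)
g = 116 (g = 129 - 13 = 116)
-v(-11, -5)*(446 + g)/(248 + 254) = -(399 - 21*(-5) - 19*(-11) - 11*(-5))*(446 + 116)/(248 + 254) = -(399 + 105 + 209 + 55)*562/502 = -768*562*(1/502) = -768*281/251 = -1*215808/251 = -215808/251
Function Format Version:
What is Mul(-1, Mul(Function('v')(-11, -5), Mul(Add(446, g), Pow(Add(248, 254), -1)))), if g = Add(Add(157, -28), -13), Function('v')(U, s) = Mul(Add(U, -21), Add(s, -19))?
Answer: Rational(-215808, 251) ≈ -859.79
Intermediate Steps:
Function('v')(U, s) = Mul(Add(-21, U), Add(-19, s))
g = 116 (g = Add(129, -13) = 116)
Mul(-1, Mul(Function('v')(-11, -5), Mul(Add(446, g), Pow(Add(248, 254), -1)))) = Mul(-1, Mul(Add(399, Mul(-21, -5), Mul(-19, -11), Mul(-11, -5)), Mul(Add(446, 116), Pow(Add(248, 254), -1)))) = Mul(-1, Mul(Add(399, 105, 209, 55), Mul(562, Pow(502, -1)))) = Mul(-1, Mul(768, Mul(562, Rational(1, 502)))) = Mul(-1, Mul(768, Rational(281, 251))) = Mul(-1, Rational(215808, 251)) = Rational(-215808, 251)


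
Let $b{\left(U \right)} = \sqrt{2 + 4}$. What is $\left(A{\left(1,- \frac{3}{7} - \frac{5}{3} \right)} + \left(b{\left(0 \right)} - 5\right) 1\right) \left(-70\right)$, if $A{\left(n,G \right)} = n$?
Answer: $280 - 70 \sqrt{6} \approx 108.54$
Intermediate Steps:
$b{\left(U \right)} = \sqrt{6}$
$\left(A{\left(1,- \frac{3}{7} - \frac{5}{3} \right)} + \left(b{\left(0 \right)} - 5\right) 1\right) \left(-70\right) = \left(1 + \left(\sqrt{6} - 5\right) 1\right) \left(-70\right) = \left(1 + \left(-5 + \sqrt{6}\right) 1\right) \left(-70\right) = \left(1 - \left(5 - \sqrt{6}\right)\right) \left(-70\right) = \left(-4 + \sqrt{6}\right) \left(-70\right) = 280 - 70 \sqrt{6}$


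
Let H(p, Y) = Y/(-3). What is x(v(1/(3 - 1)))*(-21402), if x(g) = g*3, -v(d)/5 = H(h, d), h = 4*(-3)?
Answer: -53505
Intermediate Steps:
h = -12
H(p, Y) = -Y/3 (H(p, Y) = Y*(-1/3) = -Y/3)
v(d) = 5*d/3 (v(d) = -(-5)*d/3 = 5*d/3)
x(g) = 3*g
x(v(1/(3 - 1)))*(-21402) = (3*(5/(3*(3 - 1))))*(-21402) = (3*((5/3)/2))*(-21402) = (3*((5/3)*(1/2)))*(-21402) = (3*(5/6))*(-21402) = (5/2)*(-21402) = -53505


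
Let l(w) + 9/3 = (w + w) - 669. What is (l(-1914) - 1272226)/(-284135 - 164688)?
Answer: 1276726/448823 ≈ 2.8446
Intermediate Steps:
l(w) = -672 + 2*w (l(w) = -3 + ((w + w) - 669) = -3 + (2*w - 669) = -3 + (-669 + 2*w) = -672 + 2*w)
(l(-1914) - 1272226)/(-284135 - 164688) = ((-672 + 2*(-1914)) - 1272226)/(-284135 - 164688) = ((-672 - 3828) - 1272226)/(-448823) = (-4500 - 1272226)*(-1/448823) = -1276726*(-1/448823) = 1276726/448823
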